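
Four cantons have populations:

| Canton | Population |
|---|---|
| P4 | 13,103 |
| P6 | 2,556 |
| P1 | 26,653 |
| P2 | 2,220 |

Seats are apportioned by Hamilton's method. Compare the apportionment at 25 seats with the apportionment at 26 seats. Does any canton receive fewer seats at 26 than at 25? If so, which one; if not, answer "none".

At 25 seats: P4 7, P6 2, P1 15, P2 1.
At 26 seats: P4 8, P6 1, P1 16, P2 1.
P6 drops from 2 to 1.

P6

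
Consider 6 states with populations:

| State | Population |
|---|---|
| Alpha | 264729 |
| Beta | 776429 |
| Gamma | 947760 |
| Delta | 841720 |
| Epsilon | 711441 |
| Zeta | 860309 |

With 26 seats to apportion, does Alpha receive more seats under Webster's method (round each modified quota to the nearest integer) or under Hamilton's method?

Webster: Alpha 2, Beta 5, Gamma 5, Delta 5, Epsilon 4, Zeta 5.
Hamilton: Alpha 1, Beta 5, Gamma 6, Delta 5, Epsilon 4, Zeta 5.
Alpha gets 2 under Webster and 1 under Hamilton.

Webster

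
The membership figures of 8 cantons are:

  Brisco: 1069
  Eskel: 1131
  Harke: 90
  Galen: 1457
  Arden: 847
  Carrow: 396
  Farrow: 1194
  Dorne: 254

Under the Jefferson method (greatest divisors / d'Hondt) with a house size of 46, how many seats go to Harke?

0

Standard divisor 6438/46 ≈ 139.957; standard quotas: Brisco 7.638, Eskel 8.081, Harke 0.643, Galen 10.410, Arden 6.052, Carrow 2.829, Farrow 8.531, Dorne 1.815.
Rounding down gives 7, 8, 0, 10, 6, 2, 8, 1 = 42 seats, so the divisor must be adjusted.
With modified divisor 130: modified quotas Brisco 8.223, Eskel 8.700, Harke 0.692, Galen 11.208, Arden 6.515, Carrow 3.046, Farrow 9.185, Dorne 1.954.
Rounding down: Brisco 8, Eskel 8, Harke 0, Galen 11, Arden 6, Carrow 3, Farrow 9, Dorne 1 (total 46).
Harke receives 0.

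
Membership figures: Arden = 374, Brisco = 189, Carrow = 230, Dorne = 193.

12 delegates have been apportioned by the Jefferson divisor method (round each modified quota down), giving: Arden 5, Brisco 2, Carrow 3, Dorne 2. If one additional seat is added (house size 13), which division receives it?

Dorne

Priority for the next seat is population ÷ (current seats + 1).
Priorities: Arden 62.333, Brisco 63.000, Carrow 57.500, Dorne 64.333.
Highest priority: Dorne.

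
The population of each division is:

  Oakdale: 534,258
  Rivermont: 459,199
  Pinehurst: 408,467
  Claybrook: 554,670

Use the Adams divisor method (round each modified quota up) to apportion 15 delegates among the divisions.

Oakdale=4; Rivermont=4; Pinehurst=3; Claybrook=4

Standard divisor 1956594/15 ≈ 130439.6; standard quotas: Oakdale 4.096, Rivermont 3.520, Pinehurst 3.131, Claybrook 4.252.
Rounding up gives 5, 4, 4, 5 = 18 seats, so the divisor must be adjusted.
With modified divisor 145900: modified quotas Oakdale 3.662, Rivermont 3.147, Pinehurst 2.800, Claybrook 3.802.
Rounding up: Oakdale 4, Rivermont 4, Pinehurst 3, Claybrook 4 (total 15).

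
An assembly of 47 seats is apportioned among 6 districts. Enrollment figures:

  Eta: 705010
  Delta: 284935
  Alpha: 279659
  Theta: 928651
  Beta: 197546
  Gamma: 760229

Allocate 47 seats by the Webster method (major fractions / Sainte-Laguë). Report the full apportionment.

Standard divisor 3156030/47 ≈ 67149.574; standard quotas: Eta 10.499, Delta 4.243, Alpha 4.165, Theta 13.830, Beta 2.942, Gamma 11.321.
Rounding to the nearest integer gives 10, 4, 4, 14, 3, 11 = 46 seats, so the divisor must be adjusted.
With modified divisor 66600: modified quotas Eta 10.586, Delta 4.278, Alpha 4.199, Theta 13.944, Beta 2.966, Gamma 11.415.
Rounding to the nearest integer: Eta 11, Delta 4, Alpha 4, Theta 14, Beta 3, Gamma 11 (total 47).

Eta 11, Delta 4, Alpha 4, Theta 14, Beta 3, Gamma 11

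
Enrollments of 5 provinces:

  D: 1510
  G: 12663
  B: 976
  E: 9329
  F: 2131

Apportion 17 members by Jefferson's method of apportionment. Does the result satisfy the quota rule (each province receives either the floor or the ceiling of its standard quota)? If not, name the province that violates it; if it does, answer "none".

none

Standard quotas: D 0.965, G 8.090, B 0.624, E 5.960, F 1.361.
Jefferson allocation: D 1, G 9, B 0, E 6, F 1.
Every allocation lies between the lower and upper quota.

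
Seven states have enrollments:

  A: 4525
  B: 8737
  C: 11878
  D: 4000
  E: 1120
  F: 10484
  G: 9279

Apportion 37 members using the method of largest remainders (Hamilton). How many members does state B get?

6

Standard divisor: 50023 ÷ 37 ≈ 1351.973.
Standard quotas: A 3.3470, B 6.4624, C 8.7857, D 2.9586, E 0.8284, F 7.7546, G 6.8633.
Lower quotas: A 3, B 6, C 8, D 2, E 0, F 7, G 6 (sum 32, leaving 5 seats).
Remainders in descending order: D 0.9586, G 0.8633, E 0.8284, C 0.7857, F 0.7546, B 0.4624, A 0.3470.
Largest remainders: D, G, E, C, F receive the extra seats.
B receives 6.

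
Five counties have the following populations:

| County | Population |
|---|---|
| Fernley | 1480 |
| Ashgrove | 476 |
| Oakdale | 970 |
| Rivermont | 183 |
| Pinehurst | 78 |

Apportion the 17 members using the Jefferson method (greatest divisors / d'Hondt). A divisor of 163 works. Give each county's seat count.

With modified divisor 163: modified quotas Fernley 9.080, Ashgrove 2.920, Oakdale 5.951, Rivermont 1.123, Pinehurst 0.479.
Rounding down: Fernley 9, Ashgrove 2, Oakdale 5, Rivermont 1, Pinehurst 0 (total 17).

Fernley: 9, Ashgrove: 2, Oakdale: 5, Rivermont: 1, Pinehurst: 0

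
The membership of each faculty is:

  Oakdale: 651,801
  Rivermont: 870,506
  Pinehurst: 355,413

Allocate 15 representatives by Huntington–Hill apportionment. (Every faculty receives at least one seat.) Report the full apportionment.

Oakdale=5, Rivermont=7, Pinehurst=3

With divisor 126662: modified quotas Oakdale 5.146, Rivermont 6.873, Pinehurst 2.806.
Geometric-mean thresholds: Oakdale √(5·6)=5.477, Rivermont √(6·7)=6.481, Pinehurst √(2·3)=2.449.
Each quota rounded against its threshold gives Oakdale 5, Rivermont 7, Pinehurst 3 (total 15).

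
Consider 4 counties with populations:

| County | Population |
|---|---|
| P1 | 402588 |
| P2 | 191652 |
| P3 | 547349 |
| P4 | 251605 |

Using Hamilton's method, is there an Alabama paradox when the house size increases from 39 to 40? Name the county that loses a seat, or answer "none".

At 39 seats: P1 11, P2 6, P3 15, P4 7.
At 40 seats: P1 12, P2 5, P3 16, P4 7.
P2 drops from 6 to 5.

P2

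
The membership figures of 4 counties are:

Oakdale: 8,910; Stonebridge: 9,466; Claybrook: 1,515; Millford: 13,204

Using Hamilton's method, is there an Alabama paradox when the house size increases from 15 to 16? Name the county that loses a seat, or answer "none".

At 15 seats: Oakdale 4, Stonebridge 4, Claybrook 1, Millford 6.
At 16 seats: Oakdale 4, Stonebridge 5, Claybrook 1, Millford 6.
No county's allocation decreased.

none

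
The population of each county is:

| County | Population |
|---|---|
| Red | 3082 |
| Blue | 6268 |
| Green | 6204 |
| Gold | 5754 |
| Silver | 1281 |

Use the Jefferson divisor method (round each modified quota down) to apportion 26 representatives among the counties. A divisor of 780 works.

Red: 3, Blue: 8, Green: 7, Gold: 7, Silver: 1

With modified divisor 780: modified quotas Red 3.951, Blue 8.036, Green 7.954, Gold 7.377, Silver 1.642.
Rounding down: Red 3, Blue 8, Green 7, Gold 7, Silver 1 (total 26).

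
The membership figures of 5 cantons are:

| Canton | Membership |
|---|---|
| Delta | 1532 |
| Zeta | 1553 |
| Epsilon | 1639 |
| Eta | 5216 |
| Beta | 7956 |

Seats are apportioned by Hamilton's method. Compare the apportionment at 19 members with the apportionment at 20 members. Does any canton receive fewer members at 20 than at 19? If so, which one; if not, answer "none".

At 19 seats: Delta 2, Zeta 2, Epsilon 2, Eta 5, Beta 8.
At 20 seats: Delta 1, Zeta 2, Epsilon 2, Eta 6, Beta 9.
Delta drops from 2 to 1.

Delta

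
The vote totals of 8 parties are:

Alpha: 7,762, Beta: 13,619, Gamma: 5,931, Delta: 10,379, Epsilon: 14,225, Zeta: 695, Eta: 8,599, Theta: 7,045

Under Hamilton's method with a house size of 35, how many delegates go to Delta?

Standard divisor: 68255 ÷ 35 ≈ 1950.143.
Standard quotas: Alpha 3.9802, Beta 6.9836, Gamma 3.0413, Delta 5.3222, Epsilon 7.2943, Zeta 0.3564, Eta 4.4094, Theta 3.6126.
Lower quotas: Alpha 3, Beta 6, Gamma 3, Delta 5, Epsilon 7, Zeta 0, Eta 4, Theta 3 (sum 31, leaving 4 seats).
Remainders in descending order: Beta 0.9836, Alpha 0.9802, Theta 0.6126, Eta 0.4094, Zeta 0.3564, Delta 0.3222, Epsilon 0.2943, Gamma 0.0413.
Largest remainders: Beta, Alpha, Theta, Eta receive the extra seats.
Delta receives 5.

5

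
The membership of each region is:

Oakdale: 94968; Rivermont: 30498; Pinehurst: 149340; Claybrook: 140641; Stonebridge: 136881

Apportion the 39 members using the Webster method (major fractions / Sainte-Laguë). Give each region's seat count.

Oakdale=7; Rivermont=2; Pinehurst=10; Claybrook=10; Stonebridge=10

Standard divisor 552328/39 ≈ 14162.256; standard quotas: Oakdale 6.706, Rivermont 2.153, Pinehurst 10.545, Claybrook 9.931, Stonebridge 9.665.
Rounding to the nearest integer gives 7, 2, 11, 10, 10 = 40 seats, so the divisor must be adjusted.
With modified divisor 14300: modified quotas Oakdale 6.641, Rivermont 2.133, Pinehurst 10.443, Claybrook 9.835, Stonebridge 9.572.
Rounding to the nearest integer: Oakdale 7, Rivermont 2, Pinehurst 10, Claybrook 10, Stonebridge 10 (total 39).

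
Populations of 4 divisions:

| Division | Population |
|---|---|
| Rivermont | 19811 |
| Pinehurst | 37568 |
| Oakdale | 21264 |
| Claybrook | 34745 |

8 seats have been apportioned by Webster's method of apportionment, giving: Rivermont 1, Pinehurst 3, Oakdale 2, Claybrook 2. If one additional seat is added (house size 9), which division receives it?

Claybrook

Priority for the next seat is population ÷ (current seats + 0.5).
Priorities: Rivermont 13207.333, Pinehurst 10733.714, Oakdale 8505.600, Claybrook 13898.000.
Highest priority: Claybrook.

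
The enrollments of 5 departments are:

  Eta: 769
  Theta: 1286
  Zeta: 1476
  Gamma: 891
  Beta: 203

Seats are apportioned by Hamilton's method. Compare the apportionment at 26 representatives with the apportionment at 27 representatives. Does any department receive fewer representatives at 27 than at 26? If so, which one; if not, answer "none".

At 26 seats: Eta 5, Theta 7, Zeta 8, Gamma 5, Beta 1.
At 27 seats: Eta 4, Theta 8, Zeta 9, Gamma 5, Beta 1.
Eta drops from 5 to 4.

Eta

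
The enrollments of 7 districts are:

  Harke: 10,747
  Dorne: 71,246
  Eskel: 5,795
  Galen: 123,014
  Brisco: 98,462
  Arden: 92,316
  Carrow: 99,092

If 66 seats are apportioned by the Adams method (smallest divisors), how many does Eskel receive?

Standard divisor 500672/66 ≈ 7585.939; standard quotas: Harke 1.417, Dorne 9.392, Eskel 0.764, Galen 16.216, Brisco 12.980, Arden 12.169, Carrow 13.063.
Rounding up gives 2, 10, 1, 17, 13, 13, 14 = 70 seats, so the divisor must be adjusted.
With modified divisor 8100: modified quotas Harke 1.327, Dorne 8.796, Eskel 0.715, Galen 15.187, Brisco 12.156, Arden 11.397, Carrow 12.234.
Rounding up: Harke 2, Dorne 9, Eskel 1, Galen 16, Brisco 13, Arden 12, Carrow 13 (total 66).
Eskel receives 1.

1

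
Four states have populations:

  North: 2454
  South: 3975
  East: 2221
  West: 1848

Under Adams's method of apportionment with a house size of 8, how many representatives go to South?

Standard divisor 10498/8 ≈ 1312.25; standard quotas: North 1.870, South 3.029, East 1.693, West 1.408.
Rounding up gives 2, 4, 2, 2 = 10 seats, so the divisor must be adjusted.
With modified divisor 1900: modified quotas North 1.292, South 2.092, East 1.169, West 0.973.
Rounding up: North 2, South 3, East 2, West 1 (total 8).
South receives 3.

3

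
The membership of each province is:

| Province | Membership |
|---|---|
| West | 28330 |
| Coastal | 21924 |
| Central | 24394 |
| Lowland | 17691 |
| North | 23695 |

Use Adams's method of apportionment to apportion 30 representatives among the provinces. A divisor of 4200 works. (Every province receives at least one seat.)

West=7; Coastal=6; Central=6; Lowland=5; North=6

With modified divisor 4200: modified quotas West 6.745, Coastal 5.220, Central 5.808, Lowland 4.212, North 5.642.
Rounding up: West 7, Coastal 6, Central 6, Lowland 5, North 6 (total 30).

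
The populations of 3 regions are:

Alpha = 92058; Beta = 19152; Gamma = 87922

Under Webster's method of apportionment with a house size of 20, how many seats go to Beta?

Standard divisor 199132/20 ≈ 9956.6; standard quotas: Alpha 9.246, Beta 1.924, Gamma 8.831.
Rounding to the nearest integer gives Alpha 9, Beta 2, Gamma 9 — total 20, matching the house size, so no adjustment is needed.
Beta receives 2.

2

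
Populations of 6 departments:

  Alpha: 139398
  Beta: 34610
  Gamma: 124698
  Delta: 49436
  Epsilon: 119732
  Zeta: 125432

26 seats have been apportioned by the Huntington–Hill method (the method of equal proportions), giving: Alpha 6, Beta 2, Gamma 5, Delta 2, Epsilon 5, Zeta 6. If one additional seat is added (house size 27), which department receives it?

Priority for the next seat is population ÷ (√(s·(s+1))).
Priorities: Alpha 21509.578, Beta 14129.473, Gamma 22766.636, Delta 20182.162, Epsilon 21859.972, Zeta 19354.578.
Highest priority: Gamma.

Gamma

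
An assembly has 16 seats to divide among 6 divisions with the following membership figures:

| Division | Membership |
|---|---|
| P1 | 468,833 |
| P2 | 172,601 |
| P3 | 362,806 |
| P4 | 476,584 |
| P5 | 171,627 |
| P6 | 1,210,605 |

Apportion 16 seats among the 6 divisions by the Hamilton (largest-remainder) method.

Total 2863056; standard divisor 2863056/16 = 178941.
Standard quotas: P1 2.6200, P2 0.9646, P3 2.0275, P4 2.6634, P5 0.9591, P6 6.7654.
Lower quotas: P1 2, P2 0, P3 2, P4 2, P5 0, P6 6 (sum 12, leaving 4 seats).
Remainders in descending order: P2 0.9646, P5 0.9591, P6 0.7654, P4 0.6634, P1 0.6200, P3 0.0275.
Largest remainders: P2, P5, P6, P4 receive the extra seats.

P1: 2, P2: 1, P3: 2, P4: 3, P5: 1, P6: 7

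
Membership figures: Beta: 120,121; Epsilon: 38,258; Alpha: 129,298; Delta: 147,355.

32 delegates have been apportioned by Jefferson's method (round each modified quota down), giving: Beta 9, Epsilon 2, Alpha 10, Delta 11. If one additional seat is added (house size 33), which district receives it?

Epsilon

Priority for the next seat is population ÷ (current seats + 1).
Priorities: Beta 12012.100, Epsilon 12752.667, Alpha 11754.364, Delta 12279.583.
Highest priority: Epsilon.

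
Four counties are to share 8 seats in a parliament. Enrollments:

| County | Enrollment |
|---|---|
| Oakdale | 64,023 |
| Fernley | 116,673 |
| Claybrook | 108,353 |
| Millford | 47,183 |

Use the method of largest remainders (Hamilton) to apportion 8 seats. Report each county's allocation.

Oakdale=1, Fernley=3, Claybrook=3, Millford=1

Total 336232; standard divisor 336232/8 = 42029.
Standard quotas: Oakdale 1.5233, Fernley 2.7760, Claybrook 2.5781, Millford 1.1226.
Lower quotas: Oakdale 1, Fernley 2, Claybrook 2, Millford 1 (sum 6, leaving 2 seats).
Remainders in descending order: Fernley 0.7760, Claybrook 0.5781, Oakdale 0.5233, Millford 0.1226.
Largest remainders: Fernley, Claybrook receive the extra seats.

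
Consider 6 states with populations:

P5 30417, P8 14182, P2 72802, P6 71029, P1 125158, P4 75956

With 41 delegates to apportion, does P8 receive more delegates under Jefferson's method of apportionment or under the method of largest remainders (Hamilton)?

Jefferson: P5 3, P8 1, P2 8, P6 7, P1 14, P4 8.
Hamilton: P5 3, P8 2, P2 8, P6 7, P1 13, P4 8.
P8 gets 1 under Jefferson and 2 under Hamilton.

Hamilton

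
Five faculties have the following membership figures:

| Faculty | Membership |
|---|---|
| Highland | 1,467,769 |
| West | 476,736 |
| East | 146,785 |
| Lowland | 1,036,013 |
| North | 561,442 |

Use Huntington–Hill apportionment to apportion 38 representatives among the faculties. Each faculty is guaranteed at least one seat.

Highland: 15, West: 5, East: 2, Lowland: 10, North: 6

With divisor 100033: modified quotas Highland 14.673, West 4.766, East 1.467, Lowland 10.357, North 5.613.
Geometric-mean thresholds: Highland √(14·15)=14.491, West √(4·5)=4.472, East √(1·2)=1.414, Lowland √(10·11)=10.488, North √(5·6)=5.477.
Each quota rounded against its threshold gives Highland 15, West 5, East 2, Lowland 10, North 6 (total 38).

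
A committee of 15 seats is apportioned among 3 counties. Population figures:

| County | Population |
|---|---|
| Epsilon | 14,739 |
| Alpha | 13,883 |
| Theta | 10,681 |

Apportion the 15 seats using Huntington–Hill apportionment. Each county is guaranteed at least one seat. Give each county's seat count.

With divisor 2613: modified quotas Epsilon 5.641, Alpha 5.313, Theta 4.088.
Geometric-mean thresholds: Epsilon √(5·6)=5.477, Alpha √(5·6)=5.477, Theta √(4·5)=4.472.
Each quota rounded against its threshold gives Epsilon 6, Alpha 5, Theta 4 (total 15).

Epsilon: 6, Alpha: 5, Theta: 4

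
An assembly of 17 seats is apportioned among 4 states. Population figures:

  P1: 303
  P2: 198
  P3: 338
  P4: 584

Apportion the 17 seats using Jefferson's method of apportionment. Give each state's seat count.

P1=4, P2=2, P3=4, P4=7

Standard divisor 1423/17 ≈ 83.706; standard quotas: P1 3.620, P2 2.365, P3 4.038, P4 6.977.
Rounding down gives 3, 2, 4, 6 = 15 seats, so the divisor must be adjusted.
With modified divisor 74: modified quotas P1 4.095, P2 2.676, P3 4.568, P4 7.892.
Rounding down: P1 4, P2 2, P3 4, P4 7 (total 17).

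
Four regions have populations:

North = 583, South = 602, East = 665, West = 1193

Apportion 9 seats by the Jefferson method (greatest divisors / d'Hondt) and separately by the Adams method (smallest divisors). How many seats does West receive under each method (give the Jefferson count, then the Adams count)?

Jefferson: North 1, South 2, East 2, West 4.
Adams: North 2, South 2, East 2, West 3.
West gets 4 under Jefferson and 3 under Adams.

4 and 3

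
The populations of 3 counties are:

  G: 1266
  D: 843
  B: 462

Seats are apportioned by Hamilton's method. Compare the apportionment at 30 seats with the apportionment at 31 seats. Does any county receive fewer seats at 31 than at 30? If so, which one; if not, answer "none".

none

At 30 seats: G 15, D 10, B 5.
At 31 seats: G 15, D 10, B 6.
No county's allocation decreased.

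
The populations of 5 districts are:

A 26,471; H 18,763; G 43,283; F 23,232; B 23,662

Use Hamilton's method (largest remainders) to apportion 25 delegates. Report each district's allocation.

The standard divisor is 135411/25 ≈ 5416.44.
Standard quotas: A 4.8872, H 3.4641, G 7.9910, F 4.2892, B 4.3686.
Lower quotas: A 4, H 3, G 7, F 4, B 4 (sum 22, leaving 3 seats).
Remainders in descending order: G 0.9910, A 0.8872, H 0.4641, B 0.3686, F 0.2892.
Largest remainders: G, A, H receive the extra seats.

A: 5; H: 4; G: 8; F: 4; B: 4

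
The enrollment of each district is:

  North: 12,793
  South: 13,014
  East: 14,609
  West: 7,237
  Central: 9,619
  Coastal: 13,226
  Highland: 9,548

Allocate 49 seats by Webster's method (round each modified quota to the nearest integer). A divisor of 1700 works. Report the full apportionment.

With modified divisor 1700: modified quotas North 7.525, South 7.655, East 8.594, West 4.257, Central 5.658, Coastal 7.780, Highland 5.616.
Rounding to the nearest integer: North 8, South 8, East 9, West 4, Central 6, Coastal 8, Highland 6 (total 49).

North 8, South 8, East 9, West 4, Central 6, Coastal 8, Highland 6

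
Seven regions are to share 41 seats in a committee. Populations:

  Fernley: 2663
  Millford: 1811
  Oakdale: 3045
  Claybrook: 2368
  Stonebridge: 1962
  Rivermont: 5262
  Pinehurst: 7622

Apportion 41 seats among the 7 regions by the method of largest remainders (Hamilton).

Fernley: 4, Millford: 3, Oakdale: 5, Claybrook: 4, Stonebridge: 3, Rivermont: 9, Pinehurst: 13

The standard divisor is 24733/41 ≈ 603.244.
Standard quotas: Fernley 4.4145, Millford 3.0021, Oakdale 5.0477, Claybrook 3.9254, Stonebridge 3.2524, Rivermont 8.7228, Pinehurst 12.6350.
Lower quotas: Fernley 4, Millford 3, Oakdale 5, Claybrook 3, Stonebridge 3, Rivermont 8, Pinehurst 12 (sum 38, leaving 3 seats).
Remainders in descending order: Claybrook 0.9254, Rivermont 0.7228, Pinehurst 0.6350, Fernley 0.4145, Stonebridge 0.2524, Oakdale 0.0477, Millford 0.0021.
The surplus seats go to Claybrook, Rivermont, Pinehurst.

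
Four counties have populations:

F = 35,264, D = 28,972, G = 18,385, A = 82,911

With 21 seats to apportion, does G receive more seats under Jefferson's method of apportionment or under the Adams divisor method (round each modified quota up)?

Jefferson: F 4, D 4, G 2, A 11.
Adams: F 4, D 4, G 3, A 10.
G gets 2 under Jefferson and 3 under Adams.

Adams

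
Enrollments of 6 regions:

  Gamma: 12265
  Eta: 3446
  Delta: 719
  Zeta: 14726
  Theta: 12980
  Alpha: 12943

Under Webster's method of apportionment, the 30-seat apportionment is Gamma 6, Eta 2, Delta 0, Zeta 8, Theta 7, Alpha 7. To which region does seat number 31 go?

Priority for the next seat is population ÷ (current seats + 0.5).
Priorities: Gamma 1886.923, Eta 1378.400, Delta 1438.000, Zeta 1732.471, Theta 1730.667, Alpha 1725.733.
Highest priority: Gamma.

Gamma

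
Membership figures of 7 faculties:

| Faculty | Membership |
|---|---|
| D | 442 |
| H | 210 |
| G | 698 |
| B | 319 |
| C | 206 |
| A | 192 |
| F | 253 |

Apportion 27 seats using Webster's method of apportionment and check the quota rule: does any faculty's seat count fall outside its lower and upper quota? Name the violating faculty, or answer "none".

none

Standard quotas: D 5.144, H 2.444, G 8.123, B 3.712, C 2.397, A 2.234, F 2.944.
Webster allocation: D 5, H 3, G 8, B 4, C 2, A 2, F 3.
Every allocation lies between the lower and upper quota.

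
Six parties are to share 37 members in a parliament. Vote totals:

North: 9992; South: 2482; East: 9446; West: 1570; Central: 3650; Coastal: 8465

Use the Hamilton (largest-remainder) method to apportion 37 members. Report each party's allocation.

The standard divisor is 35605/37 ≈ 962.297.
Standard quotas: North 10.3835, South 2.5792, East 9.8161, West 1.6315, Central 3.7930, Coastal 8.7967.
Lower quotas: North 10, South 2, East 9, West 1, Central 3, Coastal 8 (sum 33, leaving 4 seats).
Remainders in descending order: East 0.8161, Coastal 0.7967, Central 0.7930, West 0.6315, South 0.5792, North 0.3835.
Largest remainders: East, Coastal, Central, West receive the extra seats.

North 10, South 2, East 10, West 2, Central 4, Coastal 9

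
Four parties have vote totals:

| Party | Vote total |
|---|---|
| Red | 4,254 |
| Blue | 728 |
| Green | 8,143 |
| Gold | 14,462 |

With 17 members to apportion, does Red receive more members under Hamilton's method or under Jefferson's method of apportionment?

Hamilton: Red 3, Blue 0, Green 5, Gold 9.
Jefferson: Red 2, Blue 0, Green 5, Gold 10.
Red gets 3 under Hamilton and 2 under Jefferson.

Hamilton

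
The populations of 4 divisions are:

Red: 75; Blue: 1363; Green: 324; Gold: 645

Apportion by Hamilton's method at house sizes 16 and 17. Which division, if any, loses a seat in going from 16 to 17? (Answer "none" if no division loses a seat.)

At 16 seats: Red 1, Blue 9, Green 2, Gold 4.
At 17 seats: Red 0, Blue 10, Green 2, Gold 5.
Red drops from 1 to 0.

Red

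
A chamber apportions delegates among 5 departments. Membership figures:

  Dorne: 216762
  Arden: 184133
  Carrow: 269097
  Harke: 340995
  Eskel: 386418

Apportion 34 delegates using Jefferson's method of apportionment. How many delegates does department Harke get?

8

Standard divisor 1397405/34 ≈ 41100.147; standard quotas: Dorne 5.274, Arden 4.480, Carrow 6.547, Harke 8.297, Eskel 9.402.
Rounding down gives 5, 4, 6, 8, 9 = 32 seats, so the divisor must be adjusted.
With modified divisor 38200: modified quotas Dorne 5.674, Arden 4.820, Carrow 7.044, Harke 8.927, Eskel 10.116.
Rounding down: Dorne 5, Arden 4, Carrow 7, Harke 8, Eskel 10 (total 34).
Harke receives 8.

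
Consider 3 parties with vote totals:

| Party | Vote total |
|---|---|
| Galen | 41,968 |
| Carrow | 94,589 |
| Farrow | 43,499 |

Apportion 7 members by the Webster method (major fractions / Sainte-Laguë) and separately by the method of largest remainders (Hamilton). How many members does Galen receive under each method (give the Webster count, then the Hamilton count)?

2 and 1

Webster: Galen 2, Carrow 3, Farrow 2.
Hamilton: Galen 1, Carrow 4, Farrow 2.
Galen gets 2 under Webster and 1 under Hamilton.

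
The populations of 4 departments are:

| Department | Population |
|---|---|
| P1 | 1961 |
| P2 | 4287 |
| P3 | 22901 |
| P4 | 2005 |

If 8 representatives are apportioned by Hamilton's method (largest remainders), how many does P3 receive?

6

The standard divisor is 31154/8 ≈ 3894.25.
Standard quotas: P1 0.5036, P2 1.1009, P3 5.8807, P4 0.5149.
Lower quotas: P1 0, P2 1, P3 5, P4 0 (sum 6, leaving 2 seats).
Remainders in descending order: P3 0.8807, P4 0.5149, P1 0.5036, P2 0.1009.
Largest remainders: P3, P4 receive the extra seats.
P3 receives 6.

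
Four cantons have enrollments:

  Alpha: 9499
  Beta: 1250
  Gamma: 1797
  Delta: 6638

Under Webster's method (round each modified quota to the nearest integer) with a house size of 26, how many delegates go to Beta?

Standard divisor 19184/26 ≈ 737.846; standard quotas: Alpha 12.874, Beta 1.694, Gamma 2.435, Delta 8.996.
Rounding to the nearest integer gives Alpha 13, Beta 2, Gamma 2, Delta 9 — total 26, matching the house size, so no adjustment is needed.
Beta receives 2.

2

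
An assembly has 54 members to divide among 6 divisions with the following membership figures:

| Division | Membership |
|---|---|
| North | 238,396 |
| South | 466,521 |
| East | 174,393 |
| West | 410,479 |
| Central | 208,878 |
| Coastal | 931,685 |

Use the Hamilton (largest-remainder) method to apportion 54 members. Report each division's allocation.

The standard divisor is 2430352/54 ≈ 45006.519.
Standard quotas: North 5.2969, South 10.3656, East 3.8748, West 9.1204, Central 4.6411, Coastal 20.7011.
Lower quotas: North 5, South 10, East 3, West 9, Central 4, Coastal 20 (sum 51, leaving 3 seats).
Remainders in descending order: East 0.8748, Coastal 0.7011, Central 0.6411, South 0.3656, North 0.2969, West 0.1204.
The surplus seats go to East, Coastal, Central.

North=5; South=10; East=4; West=9; Central=5; Coastal=21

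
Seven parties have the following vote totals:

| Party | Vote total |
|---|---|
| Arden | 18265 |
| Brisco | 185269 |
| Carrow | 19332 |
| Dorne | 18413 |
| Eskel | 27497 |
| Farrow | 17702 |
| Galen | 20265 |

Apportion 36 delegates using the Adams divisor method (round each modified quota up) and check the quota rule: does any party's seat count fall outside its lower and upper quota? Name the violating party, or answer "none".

none

Standard quotas: Arden 2.144, Brisco 21.744, Carrow 2.269, Dorne 2.161, Eskel 3.227, Farrow 2.078, Galen 2.378.
Adams allocation: Arden 2, Brisco 21, Carrow 3, Dorne 2, Eskel 3, Farrow 2, Galen 3.
Every allocation lies between the lower and upper quota.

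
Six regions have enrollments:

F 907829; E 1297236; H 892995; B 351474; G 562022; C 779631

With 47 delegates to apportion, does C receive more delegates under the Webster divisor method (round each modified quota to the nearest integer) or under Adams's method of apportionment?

Webster

Webster: F 9, E 13, H 9, B 3, G 5, C 8.
Adams: F 9, E 12, H 9, B 4, G 6, C 7.
C gets 8 under Webster and 7 under Adams.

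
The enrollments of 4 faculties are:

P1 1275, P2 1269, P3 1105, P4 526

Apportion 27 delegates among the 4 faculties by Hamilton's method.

P1 8; P2 8; P3 7; P4 4

The standard divisor is 4175/27 ≈ 154.63.
Standard quotas: P1 8.246, P2 8.207, P3 7.146, P4 3.402.
Lower quotas: P1 8, P2 8, P3 7, P4 3 (sum 26, leaving 1 seat).
Remainders in descending order: P4 0.402, P1 0.246, P2 0.207, P3 0.146.
Largest remainder: P4 receives the extra seat.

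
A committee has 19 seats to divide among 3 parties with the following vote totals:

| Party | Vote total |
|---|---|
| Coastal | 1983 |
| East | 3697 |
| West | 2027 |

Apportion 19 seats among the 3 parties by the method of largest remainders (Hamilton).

Coastal 5; East 9; West 5

Total 7707; standard divisor 7707/19 ≈ 405.632.
Standard quotas: Coastal 4.889, East 9.114, West 4.997.
Lower quotas: Coastal 4, East 9, West 4 (sum 17, leaving 2 seats).
Remainders in descending order: West 0.997, Coastal 0.889, East 0.114.
Largest remainders: West, Coastal receive the extra seats.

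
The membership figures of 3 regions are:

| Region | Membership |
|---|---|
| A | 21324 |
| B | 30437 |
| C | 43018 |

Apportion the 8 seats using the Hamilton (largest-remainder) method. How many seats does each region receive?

A: 2, B: 2, C: 4

Standard divisor: 94779 ÷ 8 ≈ 11847.375.
Standard quotas: A 1.7999, B 2.5691, C 3.6310.
Lower quotas: A 1, B 2, C 3 (sum 6, leaving 2 seats).
Remainders in descending order: A 0.7999, C 0.6310, B 0.5691.
Largest remainders: A, C receive the extra seats.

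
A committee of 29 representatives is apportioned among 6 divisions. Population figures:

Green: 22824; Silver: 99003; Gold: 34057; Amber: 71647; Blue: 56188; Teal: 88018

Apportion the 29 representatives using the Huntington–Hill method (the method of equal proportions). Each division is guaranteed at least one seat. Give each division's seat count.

Green 2, Silver 8, Gold 3, Amber 5, Blue 4, Teal 7

With divisor 13155: modified quotas Green 1.735, Silver 7.526, Gold 2.589, Amber 5.446, Blue 4.271, Teal 6.691.
Geometric-mean thresholds: Green √(1·2)=1.414, Silver √(7·8)=7.483, Gold √(2·3)=2.449, Amber √(5·6)=5.477, Blue √(4·5)=4.472, Teal √(6·7)=6.481.
Each quota rounded against its threshold gives Green 2, Silver 8, Gold 3, Amber 5, Blue 4, Teal 7 (total 29).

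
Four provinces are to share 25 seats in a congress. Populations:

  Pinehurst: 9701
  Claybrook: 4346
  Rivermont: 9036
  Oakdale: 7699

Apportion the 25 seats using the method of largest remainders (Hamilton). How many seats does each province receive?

Standard divisor: 30782 ÷ 25 ≈ 1231.28.
Standard quotas: Pinehurst 7.8788, Claybrook 3.5297, Rivermont 7.3387, Oakdale 6.2528.
Lower quotas: Pinehurst 7, Claybrook 3, Rivermont 7, Oakdale 6 (sum 23, leaving 2 seats).
Remainders in descending order: Pinehurst 0.8788, Claybrook 0.5297, Rivermont 0.3387, Oakdale 0.2528.
Largest remainders: Pinehurst, Claybrook receive the extra seats.

Pinehurst 8, Claybrook 4, Rivermont 7, Oakdale 6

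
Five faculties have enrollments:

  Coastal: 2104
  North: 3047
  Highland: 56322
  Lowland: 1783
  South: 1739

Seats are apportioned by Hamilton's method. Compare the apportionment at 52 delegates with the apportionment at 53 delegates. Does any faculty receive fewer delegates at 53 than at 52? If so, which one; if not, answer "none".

At 52 seats: Coastal 2, North 3, Highland 45, Lowland 1, South 1.
At 53 seats: Coastal 2, North 3, Highland 46, Lowland 1, South 1.
No faculty's allocation decreased.

none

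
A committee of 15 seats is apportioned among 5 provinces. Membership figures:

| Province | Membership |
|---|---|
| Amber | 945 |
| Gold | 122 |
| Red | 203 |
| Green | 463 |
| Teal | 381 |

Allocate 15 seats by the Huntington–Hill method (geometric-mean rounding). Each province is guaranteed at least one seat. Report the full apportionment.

Amber 7, Gold 1, Red 1, Green 3, Teal 3

With divisor 145: modified quotas Amber 6.517, Gold 0.841, Red 1.400, Green 3.193, Teal 2.628.
Geometric-mean thresholds: Amber √(6·7)=6.481, Gold (min 1), Red √(1·2)=1.414, Green √(3·4)=3.464, Teal √(2·3)=2.449.
Each quota rounded against its threshold gives Amber 7, Gold 1, Red 1, Green 3, Teal 3 (total 15).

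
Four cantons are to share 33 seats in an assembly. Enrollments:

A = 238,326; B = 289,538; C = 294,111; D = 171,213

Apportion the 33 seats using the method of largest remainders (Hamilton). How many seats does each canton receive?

Standard divisor: 993188 ÷ 33 ≈ 30096.606.
Standard quotas: A 7.9187, B 9.6203, C 9.7722, D 5.6888.
Lower quotas: A 7, B 9, C 9, D 5 (sum 30, leaving 3 seats).
Remainders in descending order: A 0.9187, C 0.7722, D 0.6888, B 0.6203.
The surplus seats go to A, C, D.

A 8, B 9, C 10, D 6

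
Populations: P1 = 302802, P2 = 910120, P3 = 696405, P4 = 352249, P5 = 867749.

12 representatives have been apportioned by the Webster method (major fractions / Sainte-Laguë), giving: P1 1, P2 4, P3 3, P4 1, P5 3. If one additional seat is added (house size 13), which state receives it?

P5

Priority for the next seat is population ÷ (current seats + 0.5).
Priorities: P1 201868.000, P2 202248.889, P3 198972.857, P4 234832.667, P5 247928.286.
Highest priority: P5.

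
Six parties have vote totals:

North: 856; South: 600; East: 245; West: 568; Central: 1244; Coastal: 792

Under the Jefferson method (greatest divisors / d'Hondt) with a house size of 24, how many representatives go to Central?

7

Standard divisor 4305/24 ≈ 179.375; standard quotas: North 4.772, South 3.345, East 1.366, West 3.167, Central 6.935, Coastal 4.415.
Rounding down gives 4, 3, 1, 3, 6, 4 = 21 seats, so the divisor must be adjusted.
With modified divisor 157: modified quotas North 5.452, South 3.822, East 1.561, West 3.618, Central 7.924, Coastal 5.045.
Rounding down: North 5, South 3, East 1, West 3, Central 7, Coastal 5 (total 24).
Central receives 7.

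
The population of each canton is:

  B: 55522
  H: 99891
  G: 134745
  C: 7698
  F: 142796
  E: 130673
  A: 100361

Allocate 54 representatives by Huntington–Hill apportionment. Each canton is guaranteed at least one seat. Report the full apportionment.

With divisor 12444: modified quotas B 4.462, H 8.027, G 10.828, C 0.619, F 11.475, E 10.501, A 8.065.
Geometric-mean thresholds: B √(4·5)=4.472, H √(8·9)=8.485, G √(10·11)=10.488, C (min 1), F √(11·12)=11.489, E √(10·11)=10.488, A √(8·9)=8.485.
Each quota rounded against its threshold gives B 4, H 8, G 11, C 1, F 11, E 11, A 8 (total 54).

B=4, H=8, G=11, C=1, F=11, E=11, A=8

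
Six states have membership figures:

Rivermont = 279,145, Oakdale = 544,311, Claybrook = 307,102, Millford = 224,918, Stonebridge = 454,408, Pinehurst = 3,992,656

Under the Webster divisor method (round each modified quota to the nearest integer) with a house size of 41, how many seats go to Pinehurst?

28

Standard divisor 5802540/41 ≈ 141525.366; standard quotas: Rivermont 1.972, Oakdale 3.846, Claybrook 2.170, Millford 1.589, Stonebridge 3.211, Pinehurst 28.212.
Rounding to the nearest integer gives Rivermont 2, Oakdale 4, Claybrook 2, Millford 2, Stonebridge 3, Pinehurst 28 — total 41, matching the house size, so no adjustment is needed.
Pinehurst receives 28.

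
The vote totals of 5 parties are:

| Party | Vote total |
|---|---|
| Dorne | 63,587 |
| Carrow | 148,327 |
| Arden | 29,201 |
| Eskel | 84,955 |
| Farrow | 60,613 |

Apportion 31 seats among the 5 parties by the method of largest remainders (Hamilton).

Dorne: 5, Carrow: 12, Arden: 2, Eskel: 7, Farrow: 5

Standard divisor: 386683 ÷ 31 ≈ 12473.645.
Standard quotas: Dorne 5.0977, Carrow 11.8912, Arden 2.3410, Eskel 6.8108, Farrow 4.8593.
Lower quotas: Dorne 5, Carrow 11, Arden 2, Eskel 6, Farrow 4 (sum 28, leaving 3 seats).
Remainders in descending order: Carrow 0.8912, Farrow 0.8593, Eskel 0.8108, Arden 0.3410, Dorne 0.0977.
Largest remainders: Carrow, Farrow, Eskel receive the extra seats.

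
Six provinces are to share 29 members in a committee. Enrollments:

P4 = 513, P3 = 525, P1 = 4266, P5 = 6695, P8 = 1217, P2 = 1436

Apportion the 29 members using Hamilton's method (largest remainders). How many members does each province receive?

P4=1; P3=1; P1=9; P5=13; P8=2; P2=3

Total 14652; standard divisor 14652/29 ≈ 505.241.
Standard quotas: P4 1.0154, P3 1.0391, P1 8.4435, P5 13.2511, P8 2.4087, P2 2.8422.
Lower quotas: P4 1, P3 1, P1 8, P5 13, P8 2, P2 2 (sum 27, leaving 2 seats).
Remainders in descending order: P2 0.8422, P1 0.4435, P8 0.4087, P5 0.2511, P3 0.0391, P4 0.0154.
Largest remainders: P2, P1 receive the extra seats.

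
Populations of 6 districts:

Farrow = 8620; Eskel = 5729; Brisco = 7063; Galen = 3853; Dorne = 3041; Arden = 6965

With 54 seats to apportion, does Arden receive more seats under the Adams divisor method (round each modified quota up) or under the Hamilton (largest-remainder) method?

Hamilton

Adams: Farrow 13, Eskel 9, Brisco 11, Galen 6, Dorne 5, Arden 10.
Hamilton: Farrow 13, Eskel 9, Brisco 11, Galen 6, Dorne 4, Arden 11.
Arden gets 10 under Adams and 11 under Hamilton.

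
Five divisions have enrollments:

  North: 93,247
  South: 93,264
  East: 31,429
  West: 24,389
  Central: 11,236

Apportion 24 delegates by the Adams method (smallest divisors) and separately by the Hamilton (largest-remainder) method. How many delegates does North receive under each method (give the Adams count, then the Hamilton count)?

8 and 9

Adams: North 8, South 9, East 3, West 3, Central 1.
Hamilton: North 9, South 9, East 3, West 2, Central 1.
North gets 8 under Adams and 9 under Hamilton.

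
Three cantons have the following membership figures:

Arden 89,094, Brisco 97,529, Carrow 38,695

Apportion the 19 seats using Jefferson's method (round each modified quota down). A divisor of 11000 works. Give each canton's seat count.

Arden 8; Brisco 8; Carrow 3

With modified divisor 11000: modified quotas Arden 8.099, Brisco 8.866, Carrow 3.518.
Rounding down: Arden 8, Brisco 8, Carrow 3 (total 19).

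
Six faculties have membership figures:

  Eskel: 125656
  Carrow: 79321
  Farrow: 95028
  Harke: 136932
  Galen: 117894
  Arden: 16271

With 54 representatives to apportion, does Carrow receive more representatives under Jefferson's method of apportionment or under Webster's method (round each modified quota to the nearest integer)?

Jefferson

Jefferson: Eskel 12, Carrow 8, Farrow 9, Harke 13, Galen 11, Arden 1.
Webster: Eskel 12, Carrow 7, Farrow 9, Harke 13, Galen 11, Arden 2.
Carrow gets 8 under Jefferson and 7 under Webster.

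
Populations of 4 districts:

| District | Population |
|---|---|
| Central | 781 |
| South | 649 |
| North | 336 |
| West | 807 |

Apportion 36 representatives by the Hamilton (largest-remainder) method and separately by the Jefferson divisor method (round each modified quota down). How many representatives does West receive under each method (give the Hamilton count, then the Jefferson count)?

11 and 12

Hamilton: Central 11, South 9, North 5, West 11.
Jefferson: Central 11, South 9, North 4, West 12.
West gets 11 under Hamilton and 12 under Jefferson.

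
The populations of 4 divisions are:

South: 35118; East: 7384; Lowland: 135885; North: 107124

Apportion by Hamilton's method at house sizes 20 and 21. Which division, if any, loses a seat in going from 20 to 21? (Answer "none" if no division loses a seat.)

At 20 seats: South 2, East 1, Lowland 10, North 7.
At 21 seats: South 3, East 0, Lowland 10, North 8.
East drops from 1 to 0.

East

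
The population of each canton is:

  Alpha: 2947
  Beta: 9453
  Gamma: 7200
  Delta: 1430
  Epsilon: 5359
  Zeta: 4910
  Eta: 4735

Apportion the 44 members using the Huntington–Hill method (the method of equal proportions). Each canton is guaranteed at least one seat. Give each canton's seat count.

Alpha=4, Beta=11, Gamma=9, Delta=2, Epsilon=6, Zeta=6, Eta=6

With divisor 838: modified quotas Alpha 3.517, Beta 11.280, Gamma 8.592, Delta 1.706, Epsilon 6.395, Zeta 5.859, Eta 5.650.
Geometric-mean thresholds: Alpha √(3·4)=3.464, Beta √(11·12)=11.489, Gamma √(8·9)=8.485, Delta √(1·2)=1.414, Epsilon √(6·7)=6.481, Zeta √(5·6)=5.477, Eta √(5·6)=5.477.
Each quota rounded against its threshold gives Alpha 4, Beta 11, Gamma 9, Delta 2, Epsilon 6, Zeta 6, Eta 6 (total 44).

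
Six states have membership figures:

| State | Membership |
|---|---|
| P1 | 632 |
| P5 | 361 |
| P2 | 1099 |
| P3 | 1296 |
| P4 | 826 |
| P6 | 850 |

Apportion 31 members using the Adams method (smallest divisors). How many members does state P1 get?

Standard divisor 5064/31 ≈ 163.355; standard quotas: P1 3.869, P5 2.210, P2 6.728, P3 7.934, P4 5.056, P6 5.203.
Rounding up gives 4, 3, 7, 8, 6, 6 = 34 seats, so the divisor must be adjusted.
With modified divisor 182.37: modified quotas P1 3.465, P5 1.979, P2 6.026, P3 7.106, P4 4.529, P6 4.661.
Rounding up: P1 4, P5 2, P2 7, P3 8, P4 5, P6 5 (total 31).
P1 receives 4.

4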